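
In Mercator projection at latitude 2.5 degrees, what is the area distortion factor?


area_distortion = 1/cos^2(2.5) = 1.002

1.002


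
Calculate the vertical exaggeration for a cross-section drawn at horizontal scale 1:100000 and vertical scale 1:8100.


VE = horizontal_scale / vertical_scale = 100000 / 8100 ≈ 12.3

12.3x


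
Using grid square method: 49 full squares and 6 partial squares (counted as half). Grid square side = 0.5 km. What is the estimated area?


effective squares = 49 + 6 * 0.5 = 52.0
area = 52.0 * 0.25 = 13.0 km^2

13.0 km^2


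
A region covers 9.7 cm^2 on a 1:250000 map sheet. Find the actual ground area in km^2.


ground_area = 9.7 * (250000/100)^2 = 60625000.0 m^2 = 60.625 km^2

60.625 km^2


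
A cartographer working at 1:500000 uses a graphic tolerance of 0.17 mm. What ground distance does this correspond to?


ground = 0.17 mm * 500000 / 1000 = 85.0 m

85.0 m


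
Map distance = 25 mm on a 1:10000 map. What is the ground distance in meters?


ground = 25 mm * 10000 / 1000 = 250.0 m

250.0 m


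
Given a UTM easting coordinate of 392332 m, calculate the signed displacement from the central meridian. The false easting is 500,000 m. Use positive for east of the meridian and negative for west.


displacement = 392332 - 500000 = -107668 m

-107668 m


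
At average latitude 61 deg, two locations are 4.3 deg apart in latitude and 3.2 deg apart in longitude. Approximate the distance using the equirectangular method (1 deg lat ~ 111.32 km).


dlat_km = 4.3 * 111.32 = 478.676
dlon_km = 3.2 * 111.32 * cos(61) ≈ 172.701
dist = sqrt(478.676^2 + 172.701^2) ≈ 508.9 km

508.9 km


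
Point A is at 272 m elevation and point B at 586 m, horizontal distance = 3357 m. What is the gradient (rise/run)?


gradient = (586 - 272) / 3357 = 314 / 3357 = 0.0935

0.0935


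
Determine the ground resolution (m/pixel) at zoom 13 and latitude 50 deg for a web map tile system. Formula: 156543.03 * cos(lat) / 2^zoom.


res = 156543.03 * cos(50) / 2^13 = 156543.03 * 0.64278761 / 8192 = 12.28 m/pixel

12.28 m/pixel


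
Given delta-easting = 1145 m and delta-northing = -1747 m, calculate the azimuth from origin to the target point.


az = atan2(1145, -1747) = 146.8 deg
adjusted to 0-360: 146.8 degrees

146.8 degrees


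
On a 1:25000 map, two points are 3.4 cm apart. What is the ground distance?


ground = 3.4 cm * 25000 / 100 = 850.0 m

850.0 m


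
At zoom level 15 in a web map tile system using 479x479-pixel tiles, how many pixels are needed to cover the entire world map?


tiles per axis = 2^15 = 32768
total tiles = 32768^2 = 1073741824
pixels per axis = 32768 * 479 = 15695872
total pixels = 15695872^2 = 246360397840384

246360397840384 pixels


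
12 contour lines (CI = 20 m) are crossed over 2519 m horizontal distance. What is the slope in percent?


elevation change = 12 * 20 = 240 m
slope = 240 / 2519 * 100 = 9.5%

9.5%


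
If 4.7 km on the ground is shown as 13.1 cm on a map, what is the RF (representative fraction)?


ground = 4.7 km = 470000 cm; RF denominator = ground / map = 470000 / 13.1 ≈ 35878; RF = 1:35878

1:35878


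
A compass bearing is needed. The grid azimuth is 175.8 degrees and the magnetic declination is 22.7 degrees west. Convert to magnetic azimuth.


magnetic azimuth = grid azimuth - declination (east +ve)
mag_az = 175.8 - -22.7 = 198.5 degrees

198.5 degrees


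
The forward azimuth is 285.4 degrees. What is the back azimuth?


back azimuth = (285.4 + 180) mod 360 = 105.4 degrees

105.4 degrees


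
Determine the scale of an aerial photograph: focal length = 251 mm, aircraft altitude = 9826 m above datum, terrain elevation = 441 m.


scale = f / (H - h) = 251 mm / 9385 m = 251 / 9385000 = 1:37390

1:37390


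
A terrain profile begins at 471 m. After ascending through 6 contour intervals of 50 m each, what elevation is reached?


elevation = 471 + 6 * 50 = 771 m

771 m


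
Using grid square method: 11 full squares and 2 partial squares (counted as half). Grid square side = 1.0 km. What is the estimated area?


effective squares = 11 + 2 * 0.5 = 12.0
area = 12.0 * 1.0 = 12.0 km^2

12.0 km^2


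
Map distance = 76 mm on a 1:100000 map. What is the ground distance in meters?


ground = 76 mm * 100000 / 1000 = 7600.0 m

7600.0 m


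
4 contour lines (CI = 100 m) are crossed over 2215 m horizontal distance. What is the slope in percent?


elevation change = 4 * 100 = 400 m
slope = 400 / 2215 * 100 = 18.1%

18.1%


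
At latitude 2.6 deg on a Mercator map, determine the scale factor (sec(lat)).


SF = 1 / cos(2.6) = 1 / 0.998971 = 1.001

1.001


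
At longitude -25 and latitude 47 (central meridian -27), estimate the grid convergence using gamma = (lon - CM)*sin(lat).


gamma = (-25 - -27) * sin(47) = 2 * 0.731354 = 1.463 degrees

1.463 degrees


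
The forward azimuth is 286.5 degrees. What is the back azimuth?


back azimuth = (286.5 + 180) mod 360 = 106.5 degrees

106.5 degrees


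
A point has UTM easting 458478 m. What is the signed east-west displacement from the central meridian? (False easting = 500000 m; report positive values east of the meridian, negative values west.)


displacement = 458478 - 500000 = -41522 m

-41522 m


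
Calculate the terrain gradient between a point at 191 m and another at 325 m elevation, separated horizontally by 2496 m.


gradient = (325 - 191) / 2496 = 134 / 2496 = 0.0537

0.0537


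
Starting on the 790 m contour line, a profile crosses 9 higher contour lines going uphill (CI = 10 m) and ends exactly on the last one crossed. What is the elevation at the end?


elevation = 790 + 9 * 10 = 880 m

880 m


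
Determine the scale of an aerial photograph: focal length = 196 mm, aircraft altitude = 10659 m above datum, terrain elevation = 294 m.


scale = f / (H - h) = 196 mm / 10365 m = 196 / 10365000 = 1:52883

1:52883


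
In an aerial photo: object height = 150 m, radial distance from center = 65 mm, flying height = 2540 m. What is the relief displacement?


d = h * r / H = 150 * 65 / 2540 = 3.84 mm

3.84 mm


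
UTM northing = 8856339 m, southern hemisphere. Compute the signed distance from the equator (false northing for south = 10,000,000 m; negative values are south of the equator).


For southern: actual = 8856339 - 10000000 = -1143661 m

-1143661 m


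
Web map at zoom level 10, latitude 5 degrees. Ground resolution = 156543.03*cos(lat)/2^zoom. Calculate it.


res = 156543.03 * cos(5) / 2^10 = 156543.03 * 0.9961947 / 1024 = 152.29 m/pixel

152.29 m/pixel


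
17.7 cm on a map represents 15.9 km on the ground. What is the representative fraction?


ground = 15.9 km = 1590000 cm; RF denominator = ground / map = 1590000 / 17.7 ≈ 89831; RF = 1:89831

1:89831


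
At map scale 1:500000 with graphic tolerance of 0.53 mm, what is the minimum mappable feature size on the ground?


ground = 0.53 mm * 500000 / 1000 = 265.0 m

265.0 m


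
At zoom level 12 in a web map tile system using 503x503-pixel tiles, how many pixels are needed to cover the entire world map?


tiles per axis = 2^12 = 4096
total tiles = 4096^2 = 16777216
pixels per axis = 4096 * 503 = 2060288
total pixels = 2060288^2 = 4244786642944

4244786642944 pixels


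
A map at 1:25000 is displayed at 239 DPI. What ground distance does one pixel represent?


pixel_cm = 2.54 / 239 ≈ 0.010628 cm
ground = pixel_cm * 25000 / 100 = 2.54 * 25000 / (239 * 100) = 63500 / 23900 ≈ 2.66 m

2.66 m


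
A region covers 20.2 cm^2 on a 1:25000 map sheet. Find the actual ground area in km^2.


ground_area = 20.2 * (25000/100)^2 = 1262500.0 m^2 = 1.2625 km^2 ≈ 1.263 km^2

1.263 km^2


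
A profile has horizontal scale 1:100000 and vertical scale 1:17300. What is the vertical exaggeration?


VE = horizontal_scale / vertical_scale = 100000 / 17300 ≈ 5.8

5.8x


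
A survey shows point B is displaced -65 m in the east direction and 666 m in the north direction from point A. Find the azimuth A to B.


az = atan2(-65, 666) = -5.6 deg
adjusted to 0-360: 354.4 degrees

354.4 degrees


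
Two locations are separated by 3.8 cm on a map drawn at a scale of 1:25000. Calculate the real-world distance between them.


ground = 3.8 cm * 25000 / 100 = 950.0 m

950.0 m


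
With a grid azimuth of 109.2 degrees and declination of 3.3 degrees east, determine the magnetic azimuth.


magnetic azimuth = grid azimuth - declination (east +ve)
mag_az = 109.2 - 3.3 = 105.9 degrees

105.9 degrees


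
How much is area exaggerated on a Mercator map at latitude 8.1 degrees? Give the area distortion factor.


area_distortion = 1/cos^2(8.1) = 1.02

1.02


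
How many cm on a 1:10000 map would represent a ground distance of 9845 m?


map_cm = 9845 * 100 / 10000 = 98.45 cm

98.45 cm


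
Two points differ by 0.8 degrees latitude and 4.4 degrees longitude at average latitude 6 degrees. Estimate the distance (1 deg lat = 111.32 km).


dlat_km = 0.8 * 111.32 = 89.056
dlon_km = 4.4 * 111.32 * cos(6) ≈ 487.125
dist = sqrt(89.056^2 + 487.125^2) ≈ 495.2 km

495.2 km


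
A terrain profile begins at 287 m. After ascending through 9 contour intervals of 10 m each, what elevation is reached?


elevation = 287 + 9 * 10 = 377 m

377 m


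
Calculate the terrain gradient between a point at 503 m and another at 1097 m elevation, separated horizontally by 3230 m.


gradient = (1097 - 503) / 3230 = 594 / 3230 = 0.1839

0.1839


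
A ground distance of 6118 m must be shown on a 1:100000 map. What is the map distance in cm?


map_cm = 6118 * 100 / 100000 = 6.118 cm ≈ 6.12 cm

6.12 cm


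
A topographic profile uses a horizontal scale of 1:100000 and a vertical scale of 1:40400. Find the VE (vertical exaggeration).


VE = horizontal_scale / vertical_scale = 100000 / 40400 ≈ 2.5

2.5x


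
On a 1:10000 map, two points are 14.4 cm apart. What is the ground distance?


ground = 14.4 cm * 10000 / 100 = 1440.0 m = 1.44 km

1.44 km


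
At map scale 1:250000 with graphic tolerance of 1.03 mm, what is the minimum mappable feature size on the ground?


ground = 1.03 mm * 250000 / 1000 = 257.5 m

257.5 m


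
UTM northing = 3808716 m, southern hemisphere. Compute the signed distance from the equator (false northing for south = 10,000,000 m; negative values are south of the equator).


For southern: actual = 3808716 - 10000000 = -6191284 m

-6191284 m


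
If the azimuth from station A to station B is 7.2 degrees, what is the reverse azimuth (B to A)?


back azimuth = (7.2 + 180) mod 360 = 187.2 degrees

187.2 degrees


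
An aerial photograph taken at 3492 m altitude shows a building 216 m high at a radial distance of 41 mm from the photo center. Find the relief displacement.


d = h * r / H = 216 * 41 / 3492 = 2.54 mm

2.54 mm


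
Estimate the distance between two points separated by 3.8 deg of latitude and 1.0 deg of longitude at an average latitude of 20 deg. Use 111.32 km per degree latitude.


dlat_km = 3.8 * 111.32 = 423.016
dlon_km = 1.0 * 111.32 * cos(20) ≈ 104.607
dist = sqrt(423.016^2 + 104.607^2) ≈ 435.8 km

435.8 km


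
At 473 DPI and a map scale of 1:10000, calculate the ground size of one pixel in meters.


pixel_cm = 2.54 / 473 ≈ 0.00537 cm
ground = pixel_cm * 10000 / 100 = 2.54 * 10000 / (473 * 100) = 25400 / 47300 ≈ 0.54 m

0.54 m


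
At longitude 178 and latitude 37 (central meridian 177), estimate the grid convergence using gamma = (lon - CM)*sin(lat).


gamma = (178 - 177) * sin(37) = 1 * 0.601815 = 0.602 degrees

0.602 degrees


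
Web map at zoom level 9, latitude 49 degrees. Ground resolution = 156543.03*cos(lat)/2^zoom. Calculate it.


res = 156543.03 * cos(49) / 2^9 = 156543.03 * 0.65605903 / 512 = 200.59 m/pixel

200.59 m/pixel


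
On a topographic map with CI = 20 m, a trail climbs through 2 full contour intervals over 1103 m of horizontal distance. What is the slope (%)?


elevation change = 2 * 20 = 40 m
slope = 40 / 1103 * 100 = 3.6%

3.6%


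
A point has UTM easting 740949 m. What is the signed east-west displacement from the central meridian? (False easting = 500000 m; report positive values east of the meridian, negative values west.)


displacement = 740949 - 500000 = 240949 m

240949 m


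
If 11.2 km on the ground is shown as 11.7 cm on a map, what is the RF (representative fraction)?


ground = 11.2 km = 1120000 cm; RF denominator = ground / map = 1120000 / 11.7 ≈ 95726; RF = 1:95726

1:95726


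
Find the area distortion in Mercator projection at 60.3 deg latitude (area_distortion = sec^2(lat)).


area_distortion = 1/cos^2(60.3) = 4.074

4.074


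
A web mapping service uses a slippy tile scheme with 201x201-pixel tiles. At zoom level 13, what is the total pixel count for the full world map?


tiles per axis = 2^13 = 8192
total tiles = 8192^2 = 67108864
pixels per axis = 8192 * 201 = 1646592
total pixels = 1646592^2 = 2711265214464

2711265214464 pixels


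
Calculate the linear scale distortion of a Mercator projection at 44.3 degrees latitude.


SF = 1 / cos(44.3) = 1 / 0.715693 = 1.397

1.397


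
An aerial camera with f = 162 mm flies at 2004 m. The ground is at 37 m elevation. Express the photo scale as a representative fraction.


scale = f / (H - h) = 162 mm / 1967 m = 162 / 1967000 = 1:12142

1:12142


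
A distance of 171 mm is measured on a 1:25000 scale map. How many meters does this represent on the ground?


ground = 171 mm * 25000 / 1000 = 4275.0 m

4275.0 m


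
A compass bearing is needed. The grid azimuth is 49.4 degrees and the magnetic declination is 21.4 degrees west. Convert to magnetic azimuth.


magnetic azimuth = grid azimuth - declination (east +ve)
mag_az = 49.4 - -21.4 = 70.8 degrees

70.8 degrees


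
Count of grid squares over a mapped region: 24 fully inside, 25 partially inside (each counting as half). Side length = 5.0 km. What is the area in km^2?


effective squares = 24 + 25 * 0.5 = 36.5
area = 36.5 * 25.0 = 912.5 km^2

912.5 km^2


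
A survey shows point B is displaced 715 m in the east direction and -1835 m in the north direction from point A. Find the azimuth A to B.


az = atan2(715, -1835) = 158.7 deg
adjusted to 0-360: 158.7 degrees

158.7 degrees


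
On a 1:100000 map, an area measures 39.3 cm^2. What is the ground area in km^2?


ground_area = 39.3 * (100000/100)^2 = 39300000.0 m^2 = 39.3 km^2

39.3 km^2


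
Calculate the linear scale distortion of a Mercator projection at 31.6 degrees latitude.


SF = 1 / cos(31.6) = 1 / 0.851727 = 1.174

1.174


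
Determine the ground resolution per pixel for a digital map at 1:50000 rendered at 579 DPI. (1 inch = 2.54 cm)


pixel_cm = 2.54 / 579 ≈ 0.004387 cm
ground = pixel_cm * 50000 / 100 = 2.54 * 50000 / (579 * 100) = 127000 / 57900 ≈ 2.19 m

2.19 m


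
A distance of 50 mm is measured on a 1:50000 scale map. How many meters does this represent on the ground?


ground = 50 mm * 50000 / 1000 = 2500.0 m

2500.0 m


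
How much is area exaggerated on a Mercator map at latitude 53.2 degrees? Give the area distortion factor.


area_distortion = 1/cos^2(53.2) = 2.787

2.787


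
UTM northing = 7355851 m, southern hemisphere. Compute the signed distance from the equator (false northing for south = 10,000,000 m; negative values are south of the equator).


For southern: actual = 7355851 - 10000000 = -2644149 m

-2644149 m


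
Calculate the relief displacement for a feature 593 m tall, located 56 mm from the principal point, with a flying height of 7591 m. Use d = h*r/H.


d = h * r / H = 593 * 56 / 7591 = 4.37 mm

4.37 mm


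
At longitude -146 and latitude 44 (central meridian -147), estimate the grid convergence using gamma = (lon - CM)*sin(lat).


gamma = (-146 - -147) * sin(44) = 1 * 0.694658 = 0.695 degrees

0.695 degrees


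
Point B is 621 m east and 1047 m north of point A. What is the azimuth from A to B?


az = atan2(621, 1047) = 30.7 deg
adjusted to 0-360: 30.7 degrees

30.7 degrees


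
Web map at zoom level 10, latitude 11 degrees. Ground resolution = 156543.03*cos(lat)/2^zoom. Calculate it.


res = 156543.03 * cos(11) / 2^10 = 156543.03 * 0.98162718 / 1024 = 150.07 m/pixel

150.07 m/pixel


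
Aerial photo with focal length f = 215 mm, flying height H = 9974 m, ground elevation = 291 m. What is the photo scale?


scale = f / (H - h) = 215 mm / 9683 m = 215 / 9683000 = 1:45037

1:45037


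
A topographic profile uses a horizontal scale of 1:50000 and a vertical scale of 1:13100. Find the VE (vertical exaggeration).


VE = horizontal_scale / vertical_scale = 50000 / 13100 ≈ 3.8

3.8x


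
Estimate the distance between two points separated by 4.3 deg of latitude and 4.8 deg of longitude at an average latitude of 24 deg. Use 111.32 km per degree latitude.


dlat_km = 4.3 * 111.32 = 478.676
dlon_km = 4.8 * 111.32 * cos(24) ≈ 488.14
dist = sqrt(478.676^2 + 488.14^2) ≈ 683.7 km

683.7 km


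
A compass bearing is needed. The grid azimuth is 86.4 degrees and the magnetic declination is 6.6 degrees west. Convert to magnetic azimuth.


magnetic azimuth = grid azimuth - declination (east +ve)
mag_az = 86.4 - -6.6 = 93.0 degrees

93.0 degrees


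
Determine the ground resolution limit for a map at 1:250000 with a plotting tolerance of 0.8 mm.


ground = 0.8 mm * 250000 / 1000 = 200.0 m

200.0 m


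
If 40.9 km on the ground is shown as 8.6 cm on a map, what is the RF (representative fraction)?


ground = 40.9 km = 4090000 cm; RF denominator = ground / map = 4090000 / 8.6 ≈ 475581; RF = 1:475581

1:475581


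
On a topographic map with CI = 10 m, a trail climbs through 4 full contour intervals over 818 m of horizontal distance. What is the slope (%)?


elevation change = 4 * 10 = 40 m
slope = 40 / 818 * 100 = 4.9%

4.9%


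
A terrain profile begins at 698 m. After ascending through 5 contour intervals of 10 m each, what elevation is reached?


elevation = 698 + 5 * 10 = 748 m

748 m


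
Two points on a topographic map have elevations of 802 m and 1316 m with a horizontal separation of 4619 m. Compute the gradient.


gradient = (1316 - 802) / 4619 = 514 / 4619 = 0.1113

0.1113


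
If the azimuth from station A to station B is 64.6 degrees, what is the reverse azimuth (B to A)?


back azimuth = (64.6 + 180) mod 360 = 244.6 degrees

244.6 degrees


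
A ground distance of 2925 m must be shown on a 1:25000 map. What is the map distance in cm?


map_cm = 2925 * 100 / 25000 = 11.7 cm

11.7 cm


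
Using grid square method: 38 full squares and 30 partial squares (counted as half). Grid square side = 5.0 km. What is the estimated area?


effective squares = 38 + 30 * 0.5 = 53.0
area = 53.0 * 25.0 = 1325.0 km^2

1325.0 km^2


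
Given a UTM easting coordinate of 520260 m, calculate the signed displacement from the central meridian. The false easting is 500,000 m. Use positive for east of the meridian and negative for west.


displacement = 520260 - 500000 = 20260 m

20260 m


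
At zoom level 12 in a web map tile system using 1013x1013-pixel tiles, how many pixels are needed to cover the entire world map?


tiles per axis = 2^12 = 4096
total tiles = 4096^2 = 16777216
pixels per axis = 4096 * 1013 = 4149248
total pixels = 4149248^2 = 17216258965504

17216258965504 pixels


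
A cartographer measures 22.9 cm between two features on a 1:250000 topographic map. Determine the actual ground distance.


ground = 22.9 cm * 250000 / 100 = 57250.0 m = 57.25 km

57.25 km


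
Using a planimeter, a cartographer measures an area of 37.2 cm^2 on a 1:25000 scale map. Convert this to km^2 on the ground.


ground_area = 37.2 * (25000/100)^2 = 2325000.0 m^2 = 2.325 km^2

2.325 km^2


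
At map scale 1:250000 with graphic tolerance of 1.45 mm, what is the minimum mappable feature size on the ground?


ground = 1.45 mm * 250000 / 1000 = 362.5 m

362.5 m


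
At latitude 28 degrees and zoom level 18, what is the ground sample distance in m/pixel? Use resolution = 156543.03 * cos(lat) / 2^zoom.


res = 156543.03 * cos(28) / 2^18 = 156543.03 * 0.88294759 / 262144 = 0.53 m/pixel

0.53 m/pixel


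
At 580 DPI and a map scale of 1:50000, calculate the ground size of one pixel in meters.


pixel_cm = 2.54 / 580 ≈ 0.004379 cm
ground = pixel_cm * 50000 / 100 = 2.54 * 50000 / (580 * 100) = 127000 / 58000 ≈ 2.19 m

2.19 m


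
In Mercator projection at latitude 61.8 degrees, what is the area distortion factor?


area_distortion = 1/cos^2(61.8) = 4.478

4.478


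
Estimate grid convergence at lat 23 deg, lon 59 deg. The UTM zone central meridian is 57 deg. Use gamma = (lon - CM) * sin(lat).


gamma = (59 - 57) * sin(23) = 2 * 0.390731 = 0.781 degrees

0.781 degrees


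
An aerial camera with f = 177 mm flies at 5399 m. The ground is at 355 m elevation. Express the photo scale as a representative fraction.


scale = f / (H - h) = 177 mm / 5044 m = 177 / 5044000 = 1:28497

1:28497


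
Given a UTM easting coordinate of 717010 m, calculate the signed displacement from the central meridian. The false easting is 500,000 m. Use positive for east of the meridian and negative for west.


displacement = 717010 - 500000 = 217010 m

217010 m


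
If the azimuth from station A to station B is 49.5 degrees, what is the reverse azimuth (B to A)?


back azimuth = (49.5 + 180) mod 360 = 229.5 degrees

229.5 degrees


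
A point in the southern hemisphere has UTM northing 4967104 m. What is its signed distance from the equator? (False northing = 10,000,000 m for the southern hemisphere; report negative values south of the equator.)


For southern: actual = 4967104 - 10000000 = -5032896 m

-5032896 m


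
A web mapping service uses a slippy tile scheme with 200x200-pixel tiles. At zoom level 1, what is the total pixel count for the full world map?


tiles per axis = 2^1 = 2
total tiles = 2^2 = 4
pixels per axis = 2 * 200 = 400
total pixels = 400^2 = 160000

160000 pixels


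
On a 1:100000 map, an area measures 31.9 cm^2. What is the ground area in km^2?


ground_area = 31.9 * (100000/100)^2 = 31900000.0 m^2 = 31.9 km^2

31.9 km^2


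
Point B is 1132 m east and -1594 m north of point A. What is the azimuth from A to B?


az = atan2(1132, -1594) = 144.6 deg
adjusted to 0-360: 144.6 degrees

144.6 degrees


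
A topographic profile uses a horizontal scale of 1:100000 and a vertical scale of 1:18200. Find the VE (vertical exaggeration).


VE = horizontal_scale / vertical_scale = 100000 / 18200 ≈ 5.5

5.5x


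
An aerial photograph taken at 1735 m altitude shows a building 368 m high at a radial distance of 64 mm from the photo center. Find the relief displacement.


d = h * r / H = 368 * 64 / 1735 = 13.57 mm

13.57 mm


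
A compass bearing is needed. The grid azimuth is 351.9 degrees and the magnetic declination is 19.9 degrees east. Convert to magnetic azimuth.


magnetic azimuth = grid azimuth - declination (east +ve)
mag_az = 351.9 - 19.9 = 332.0 degrees

332.0 degrees


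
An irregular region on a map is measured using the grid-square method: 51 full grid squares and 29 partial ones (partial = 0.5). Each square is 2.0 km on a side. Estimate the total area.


effective squares = 51 + 29 * 0.5 = 65.5
area = 65.5 * 4.0 = 262.0 km^2

262.0 km^2


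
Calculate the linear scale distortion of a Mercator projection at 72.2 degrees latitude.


SF = 1 / cos(72.2) = 1 / 0.305695 = 3.271

3.271


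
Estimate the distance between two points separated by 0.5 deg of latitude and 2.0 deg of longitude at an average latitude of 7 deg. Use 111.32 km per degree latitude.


dlat_km = 0.5 * 111.32 = 55.66
dlon_km = 2.0 * 111.32 * cos(7) ≈ 220.98
dist = sqrt(55.66^2 + 220.98^2) ≈ 227.9 km

227.9 km


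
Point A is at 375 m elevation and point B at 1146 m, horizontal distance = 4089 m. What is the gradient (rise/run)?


gradient = (1146 - 375) / 4089 = 771 / 4089 = 0.1886

0.1886


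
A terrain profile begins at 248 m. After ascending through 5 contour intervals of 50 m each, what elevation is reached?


elevation = 248 + 5 * 50 = 498 m

498 m


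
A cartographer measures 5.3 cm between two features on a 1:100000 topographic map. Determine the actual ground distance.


ground = 5.3 cm * 100000 / 100 = 5300.0 m = 5.3 km

5.3 km


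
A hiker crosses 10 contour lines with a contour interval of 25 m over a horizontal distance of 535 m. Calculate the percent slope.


elevation change = 10 * 25 = 250 m
slope = 250 / 535 * 100 = 46.7%

46.7%


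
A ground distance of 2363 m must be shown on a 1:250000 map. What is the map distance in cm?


map_cm = 2363 * 100 / 250000 = 0.9452 cm ≈ 0.95 cm

0.95 cm


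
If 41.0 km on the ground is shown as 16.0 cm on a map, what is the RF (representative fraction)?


ground = 41.0 km = 4100000 cm; RF denominator = ground / map = 4100000 / 16.0 = 256250; RF = 1:256250

1:256250


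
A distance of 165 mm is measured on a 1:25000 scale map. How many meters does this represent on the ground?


ground = 165 mm * 25000 / 1000 = 4125.0 m

4125.0 m


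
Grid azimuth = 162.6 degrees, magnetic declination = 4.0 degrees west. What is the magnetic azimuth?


magnetic azimuth = grid azimuth - declination (east +ve)
mag_az = 162.6 - -4.0 = 166.6 degrees

166.6 degrees


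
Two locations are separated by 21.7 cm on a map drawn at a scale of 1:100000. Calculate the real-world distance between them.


ground = 21.7 cm * 100000 / 100 = 21700.0 m = 21.7 km

21.7 km


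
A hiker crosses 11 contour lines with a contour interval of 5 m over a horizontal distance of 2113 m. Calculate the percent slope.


elevation change = 11 * 5 = 55 m
slope = 55 / 2113 * 100 = 2.6%

2.6%


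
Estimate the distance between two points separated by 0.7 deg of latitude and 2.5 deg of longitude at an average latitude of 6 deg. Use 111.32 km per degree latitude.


dlat_km = 0.7 * 111.32 = 77.924
dlon_km = 2.5 * 111.32 * cos(6) ≈ 276.775
dist = sqrt(77.924^2 + 276.775^2) ≈ 287.5 km

287.5 km


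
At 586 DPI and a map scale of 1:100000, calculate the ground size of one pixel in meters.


pixel_cm = 2.54 / 586 ≈ 0.004334 cm
ground = pixel_cm * 100000 / 100 = 2.54 * 100000 / (586 * 100) = 254000 / 58600 ≈ 4.33 m

4.33 m


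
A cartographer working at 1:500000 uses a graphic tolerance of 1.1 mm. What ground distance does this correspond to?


ground = 1.1 mm * 500000 / 1000 = 550.0 m

550.0 m


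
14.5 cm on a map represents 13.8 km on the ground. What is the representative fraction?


ground = 13.8 km = 1380000 cm; RF denominator = ground / map = 1380000 / 14.5 ≈ 95172; RF = 1:95172

1:95172


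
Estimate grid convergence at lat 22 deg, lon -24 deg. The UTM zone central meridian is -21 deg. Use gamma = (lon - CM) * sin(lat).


gamma = (-24 - -21) * sin(22) = -3 * 0.374607 = -1.124 degrees

-1.124 degrees


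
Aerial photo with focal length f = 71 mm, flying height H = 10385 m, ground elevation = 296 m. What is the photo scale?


scale = f / (H - h) = 71 mm / 10089 m = 71 / 10089000 = 1:142099

1:142099


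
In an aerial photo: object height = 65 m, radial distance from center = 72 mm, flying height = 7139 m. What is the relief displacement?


d = h * r / H = 65 * 72 / 7139 = 0.66 mm

0.66 mm


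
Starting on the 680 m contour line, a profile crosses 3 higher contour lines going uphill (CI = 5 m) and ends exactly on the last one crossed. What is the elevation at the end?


elevation = 680 + 3 * 5 = 695 m

695 m


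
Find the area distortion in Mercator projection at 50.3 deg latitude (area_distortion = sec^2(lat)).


area_distortion = 1/cos^2(50.3) = 2.451

2.451


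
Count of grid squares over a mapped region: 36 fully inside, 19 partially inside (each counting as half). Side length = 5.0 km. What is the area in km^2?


effective squares = 36 + 19 * 0.5 = 45.5
area = 45.5 * 25.0 = 1137.5 km^2

1137.5 km^2


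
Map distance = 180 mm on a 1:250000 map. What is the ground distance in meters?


ground = 180 mm * 250000 / 1000 = 45000.0 m

45000.0 m


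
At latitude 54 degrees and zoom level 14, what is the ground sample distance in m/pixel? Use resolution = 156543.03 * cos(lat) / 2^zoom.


res = 156543.03 * cos(54) / 2^14 = 156543.03 * 0.58778525 / 16384 = 5.62 m/pixel

5.62 m/pixel


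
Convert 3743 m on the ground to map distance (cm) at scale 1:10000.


map_cm = 3743 * 100 / 10000 = 37.43 cm

37.43 cm


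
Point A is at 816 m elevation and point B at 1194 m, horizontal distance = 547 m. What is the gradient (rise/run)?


gradient = (1194 - 816) / 547 = 378 / 547 = 0.691

0.691


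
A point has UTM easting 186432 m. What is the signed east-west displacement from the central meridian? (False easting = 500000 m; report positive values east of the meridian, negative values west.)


displacement = 186432 - 500000 = -313568 m

-313568 m


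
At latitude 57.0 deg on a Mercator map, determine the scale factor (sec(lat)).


SF = 1 / cos(57.0) = 1 / 0.544639 = 1.836

1.836


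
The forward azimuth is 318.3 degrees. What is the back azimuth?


back azimuth = (318.3 + 180) mod 360 = 138.3 degrees

138.3 degrees


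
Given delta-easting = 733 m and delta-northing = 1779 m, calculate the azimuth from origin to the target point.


az = atan2(733, 1779) = 22.4 deg
adjusted to 0-360: 22.4 degrees

22.4 degrees


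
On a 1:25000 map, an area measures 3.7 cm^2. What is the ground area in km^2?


ground_area = 3.7 * (25000/100)^2 = 231250.0 m^2 = 0.23125 km^2 ≈ 0.231 km^2

0.231 km^2


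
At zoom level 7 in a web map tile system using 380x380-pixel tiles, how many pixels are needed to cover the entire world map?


tiles per axis = 2^7 = 128
total tiles = 128^2 = 16384
pixels per axis = 128 * 380 = 48640
total pixels = 48640^2 = 2365849600

2365849600 pixels


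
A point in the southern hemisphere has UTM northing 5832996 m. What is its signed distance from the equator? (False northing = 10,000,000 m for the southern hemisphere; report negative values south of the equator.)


For southern: actual = 5832996 - 10000000 = -4167004 m

-4167004 m


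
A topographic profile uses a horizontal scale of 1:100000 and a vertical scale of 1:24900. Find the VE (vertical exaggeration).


VE = horizontal_scale / vertical_scale = 100000 / 24900 ≈ 4.0

4.0x


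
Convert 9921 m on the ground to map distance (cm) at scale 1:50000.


map_cm = 9921 * 100 / 50000 = 19.842 cm ≈ 19.84 cm

19.84 cm


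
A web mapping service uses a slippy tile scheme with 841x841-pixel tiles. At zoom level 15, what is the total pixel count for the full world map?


tiles per axis = 2^15 = 32768
total tiles = 32768^2 = 1073741824
pixels per axis = 32768 * 841 = 27557888
total pixels = 27557888^2 = 759437191020544

759437191020544 pixels


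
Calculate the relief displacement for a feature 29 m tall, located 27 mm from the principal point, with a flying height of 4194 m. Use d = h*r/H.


d = h * r / H = 29 * 27 / 4194 = 0.19 mm

0.19 mm


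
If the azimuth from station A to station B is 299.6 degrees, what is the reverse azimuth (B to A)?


back azimuth = (299.6 + 180) mod 360 = 119.6 degrees

119.6 degrees


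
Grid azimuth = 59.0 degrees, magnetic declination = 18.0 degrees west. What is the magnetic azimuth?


magnetic azimuth = grid azimuth - declination (east +ve)
mag_az = 59.0 - -18.0 = 77.0 degrees

77.0 degrees


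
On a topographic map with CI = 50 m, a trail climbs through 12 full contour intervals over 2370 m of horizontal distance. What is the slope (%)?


elevation change = 12 * 50 = 600 m
slope = 600 / 2370 * 100 = 25.3%

25.3%


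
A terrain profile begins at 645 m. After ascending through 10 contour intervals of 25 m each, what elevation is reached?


elevation = 645 + 10 * 25 = 895 m

895 m


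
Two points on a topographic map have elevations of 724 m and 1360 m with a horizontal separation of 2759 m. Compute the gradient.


gradient = (1360 - 724) / 2759 = 636 / 2759 = 0.2305

0.2305


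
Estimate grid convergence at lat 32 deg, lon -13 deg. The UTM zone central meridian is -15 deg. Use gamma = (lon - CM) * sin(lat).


gamma = (-13 - -15) * sin(32) = 2 * 0.529919 = 1.06 degrees

1.06 degrees


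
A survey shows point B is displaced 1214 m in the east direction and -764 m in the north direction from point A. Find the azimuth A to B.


az = atan2(1214, -764) = 122.2 deg
adjusted to 0-360: 122.2 degrees

122.2 degrees


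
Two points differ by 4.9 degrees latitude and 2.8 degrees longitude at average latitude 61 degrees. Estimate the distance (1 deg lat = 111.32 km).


dlat_km = 4.9 * 111.32 = 545.468
dlon_km = 2.8 * 111.32 * cos(61) ≈ 151.113
dist = sqrt(545.468^2 + 151.113^2) ≈ 566.0 km

566.0 km


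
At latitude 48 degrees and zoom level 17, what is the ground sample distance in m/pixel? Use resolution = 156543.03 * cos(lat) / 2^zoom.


res = 156543.03 * cos(48) / 2^17 = 156543.03 * 0.66913061 / 131072 = 0.8 m/pixel

0.8 m/pixel


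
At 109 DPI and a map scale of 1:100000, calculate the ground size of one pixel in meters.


pixel_cm = 2.54 / 109 ≈ 0.023303 cm
ground = pixel_cm * 100000 / 100 = 2.54 * 100000 / (109 * 100) = 254000 / 10900 ≈ 23.3 m

23.3 m


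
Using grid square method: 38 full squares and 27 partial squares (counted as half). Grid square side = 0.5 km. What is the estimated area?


effective squares = 38 + 27 * 0.5 = 51.5
area = 51.5 * 0.25 = 12.875 km^2

12.875 km^2


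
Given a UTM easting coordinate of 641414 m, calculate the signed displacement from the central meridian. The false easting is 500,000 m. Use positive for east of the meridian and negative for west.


displacement = 641414 - 500000 = 141414 m

141414 m


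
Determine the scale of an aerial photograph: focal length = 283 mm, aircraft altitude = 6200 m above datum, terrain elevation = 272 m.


scale = f / (H - h) = 283 mm / 5928 m = 283 / 5928000 = 1:20947

1:20947


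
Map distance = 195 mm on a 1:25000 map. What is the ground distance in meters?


ground = 195 mm * 25000 / 1000 = 4875.0 m

4875.0 m


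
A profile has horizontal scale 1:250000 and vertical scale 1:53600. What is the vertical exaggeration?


VE = horizontal_scale / vertical_scale = 250000 / 53600 ≈ 4.7

4.7x


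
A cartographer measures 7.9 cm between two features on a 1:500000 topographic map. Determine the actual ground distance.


ground = 7.9 cm * 500000 / 100 = 39500.0 m = 39.5 km

39.5 km


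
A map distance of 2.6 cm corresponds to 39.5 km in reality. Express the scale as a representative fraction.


ground = 39.5 km = 3950000 cm; RF denominator = ground / map = 3950000 / 2.6 ≈ 1519231; RF = 1:1519231

1:1519231


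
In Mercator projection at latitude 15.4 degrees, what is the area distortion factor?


area_distortion = 1/cos^2(15.4) = 1.076

1.076


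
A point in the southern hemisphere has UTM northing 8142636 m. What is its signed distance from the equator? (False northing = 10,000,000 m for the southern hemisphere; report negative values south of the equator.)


For southern: actual = 8142636 - 10000000 = -1857364 m

-1857364 m


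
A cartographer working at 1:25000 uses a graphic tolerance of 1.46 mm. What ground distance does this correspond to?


ground = 1.46 mm * 25000 / 1000 = 36.5 m

36.5 m


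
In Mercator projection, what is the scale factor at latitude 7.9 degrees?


SF = 1 / cos(7.9) = 1 / 0.990509 = 1.01

1.01


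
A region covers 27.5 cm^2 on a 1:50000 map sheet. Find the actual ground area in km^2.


ground_area = 27.5 * (50000/100)^2 = 6875000.0 m^2 = 6.875 km^2

6.875 km^2


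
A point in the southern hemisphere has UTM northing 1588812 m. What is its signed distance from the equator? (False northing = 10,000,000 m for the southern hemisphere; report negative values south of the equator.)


For southern: actual = 1588812 - 10000000 = -8411188 m

-8411188 m


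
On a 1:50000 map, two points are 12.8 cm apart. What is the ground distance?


ground = 12.8 cm * 50000 / 100 = 6400.0 m = 6.4 km

6.4 km


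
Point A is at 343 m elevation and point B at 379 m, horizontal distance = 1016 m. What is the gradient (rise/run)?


gradient = (379 - 343) / 1016 = 36 / 1016 = 0.0354

0.0354


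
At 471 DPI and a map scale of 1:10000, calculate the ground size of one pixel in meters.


pixel_cm = 2.54 / 471 ≈ 0.005393 cm
ground = pixel_cm * 10000 / 100 = 2.54 * 10000 / (471 * 100) = 25400 / 47100 ≈ 0.54 m

0.54 m


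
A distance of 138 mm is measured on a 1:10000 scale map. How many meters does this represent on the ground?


ground = 138 mm * 10000 / 1000 = 1380.0 m

1380.0 m


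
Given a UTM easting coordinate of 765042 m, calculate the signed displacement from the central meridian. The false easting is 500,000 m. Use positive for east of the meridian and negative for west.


displacement = 765042 - 500000 = 265042 m

265042 m


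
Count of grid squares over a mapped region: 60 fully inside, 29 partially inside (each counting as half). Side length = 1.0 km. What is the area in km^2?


effective squares = 60 + 29 * 0.5 = 74.5
area = 74.5 * 1.0 = 74.5 km^2

74.5 km^2


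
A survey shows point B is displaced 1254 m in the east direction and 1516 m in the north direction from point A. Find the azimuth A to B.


az = atan2(1254, 1516) = 39.6 deg
adjusted to 0-360: 39.6 degrees

39.6 degrees


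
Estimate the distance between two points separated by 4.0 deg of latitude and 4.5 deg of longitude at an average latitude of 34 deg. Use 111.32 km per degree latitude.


dlat_km = 4.0 * 111.32 = 445.28
dlon_km = 4.5 * 111.32 * cos(34) ≈ 415.298
dist = sqrt(445.28^2 + 415.298^2) ≈ 608.9 km

608.9 km


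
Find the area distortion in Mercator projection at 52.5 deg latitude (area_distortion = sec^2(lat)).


area_distortion = 1/cos^2(52.5) = 2.698

2.698


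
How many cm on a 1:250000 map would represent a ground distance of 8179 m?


map_cm = 8179 * 100 / 250000 = 3.2716 cm ≈ 3.27 cm

3.27 cm


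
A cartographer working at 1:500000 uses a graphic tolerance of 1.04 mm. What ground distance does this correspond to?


ground = 1.04 mm * 500000 / 1000 = 520.0 m

520.0 m


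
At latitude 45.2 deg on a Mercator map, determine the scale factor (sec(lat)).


SF = 1 / cos(45.2) = 1 / 0.704634 = 1.419

1.419


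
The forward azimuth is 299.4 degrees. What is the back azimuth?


back azimuth = (299.4 + 180) mod 360 = 119.4 degrees

119.4 degrees


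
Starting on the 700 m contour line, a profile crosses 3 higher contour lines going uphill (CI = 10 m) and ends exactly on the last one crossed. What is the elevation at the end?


elevation = 700 + 3 * 10 = 730 m

730 m


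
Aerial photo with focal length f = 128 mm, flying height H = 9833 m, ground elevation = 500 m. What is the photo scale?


scale = f / (H - h) = 128 mm / 9333 m = 128 / 9333000 = 1:72914

1:72914


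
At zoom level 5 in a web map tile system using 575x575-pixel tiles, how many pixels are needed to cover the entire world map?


tiles per axis = 2^5 = 32
total tiles = 32^2 = 1024
pixels per axis = 32 * 575 = 18400
total pixels = 18400^2 = 338560000

338560000 pixels


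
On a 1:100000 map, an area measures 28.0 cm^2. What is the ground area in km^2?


ground_area = 28.0 * (100000/100)^2 = 28000000.0 m^2 = 28.0 km^2

28.0 km^2
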